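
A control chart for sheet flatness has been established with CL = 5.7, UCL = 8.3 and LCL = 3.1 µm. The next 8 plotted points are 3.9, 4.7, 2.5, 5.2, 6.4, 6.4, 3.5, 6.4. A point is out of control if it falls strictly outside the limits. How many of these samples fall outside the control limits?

1

Compare each point to [3.1, 8.3]: sample 3 = 2.5 < LCL.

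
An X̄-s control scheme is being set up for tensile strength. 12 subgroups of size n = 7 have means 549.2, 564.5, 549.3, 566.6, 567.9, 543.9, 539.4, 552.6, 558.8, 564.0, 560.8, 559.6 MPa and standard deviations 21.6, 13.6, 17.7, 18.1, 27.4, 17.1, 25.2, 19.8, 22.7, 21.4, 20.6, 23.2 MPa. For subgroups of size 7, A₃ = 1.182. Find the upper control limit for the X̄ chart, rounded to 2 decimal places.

580.85

X̄̄ = (549.2 + 564.5 + 549.3 + 566.6 + 567.9 + 543.9 + 539.4 + 552.6 + 558.8 + 564.0 + 560.8 + 559.6) / 12 = 556.3833
s̄ = (21.6 + 13.6 + 17.7 + 18.1 + 27.4 + 17.1 + 25.2 + 19.8 + 22.7 + 21.4 + 20.6 + 23.2) / 12 = 20.7000
UCL = X̄̄ + A₃·s̄ = 556.3833 + 1.182 × 20.7000 = 580.8507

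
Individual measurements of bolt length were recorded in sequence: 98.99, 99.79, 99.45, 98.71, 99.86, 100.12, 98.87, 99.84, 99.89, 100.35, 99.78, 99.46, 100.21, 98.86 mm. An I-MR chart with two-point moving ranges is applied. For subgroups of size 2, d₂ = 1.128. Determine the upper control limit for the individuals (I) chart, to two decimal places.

101.43

X̄ = (98.99 + 99.79 + 99.45 + 98.71 + 99.86 + 100.12 + 98.87 + 99.84 + 99.89 + 100.35 + 99.78 + 99.46 + 100.21 + 98.86) / 14 = 99.5843
Moving ranges: 0.80, 0.34, 0.74, 1.15, 0.26, 1.25, 0.97, 0.05, 0.46, 0.57, 0.32, 0.75, 1.35; M̄R̄ = 9.0100 / 13 = 0.6931
UCL = X̄ + 3·M̄R̄/d₂ = 99.5843 + 3 × 0.6931 / 1.128 = 101.4276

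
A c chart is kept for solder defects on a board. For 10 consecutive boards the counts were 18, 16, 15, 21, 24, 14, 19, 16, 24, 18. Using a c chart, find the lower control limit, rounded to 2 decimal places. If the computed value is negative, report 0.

c̄ = (18 + 16 + 15 + 21 + 24 + 14 + 19 + 16 + 24 + 18) / 10 = 185 / 10 = 18.5000
LCL = c̄ − 3√c̄ = 18.5000 − 3 × 4.3012 = 5.5965

5.60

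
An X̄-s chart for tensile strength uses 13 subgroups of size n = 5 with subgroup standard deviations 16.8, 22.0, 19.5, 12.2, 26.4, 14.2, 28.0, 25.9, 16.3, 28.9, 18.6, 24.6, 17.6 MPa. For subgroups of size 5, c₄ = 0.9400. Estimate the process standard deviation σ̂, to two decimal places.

s̄ = (16.8 + 22.0 + 19.5 + 12.2 + 26.4 + 14.2 + 28.0 + 25.9 + 16.3 + 28.9 + 18.6 + 24.6 + 17.6) / 13 = 20.8462
σ̂ = s̄ / c₄ = 20.8462 / 0.9400 = 22.1768

22.18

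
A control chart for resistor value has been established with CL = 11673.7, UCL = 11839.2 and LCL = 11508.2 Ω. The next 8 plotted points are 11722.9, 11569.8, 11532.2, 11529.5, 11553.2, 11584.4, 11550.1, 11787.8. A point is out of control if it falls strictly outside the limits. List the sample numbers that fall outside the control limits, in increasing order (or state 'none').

All 8 points lie within [11508.2, 11839.2].

none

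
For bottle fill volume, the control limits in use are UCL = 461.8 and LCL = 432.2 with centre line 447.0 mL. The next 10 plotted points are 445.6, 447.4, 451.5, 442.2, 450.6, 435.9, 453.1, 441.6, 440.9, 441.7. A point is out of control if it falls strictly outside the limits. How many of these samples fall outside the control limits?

All 10 points lie within [432.2, 461.8].

0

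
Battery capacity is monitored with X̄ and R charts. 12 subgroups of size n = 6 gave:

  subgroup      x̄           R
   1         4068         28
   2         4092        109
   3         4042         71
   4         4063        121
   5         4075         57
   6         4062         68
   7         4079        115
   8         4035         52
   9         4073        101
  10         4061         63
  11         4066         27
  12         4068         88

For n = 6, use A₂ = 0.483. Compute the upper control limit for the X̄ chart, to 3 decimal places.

4101.558

X̄̄ = (4068 + 4092 + 4042 + 4063 + 4075 + 4062 + 4079 + 4035 + 4073 + 4061 + 4066 + 4068) / 12 = 48784.0000 / 12 = 4065.3333
R̄ = (28 + 109 + 71 + 121 + 57 + 68 + 115 + 52 + 101 + 63 + 27 + 88) / 12 = 900.0000 / 12 = 75.0000
UCL = X̄̄ + A₂·R̄ = 4065.3333 + 0.483 × 75.0000 = 4101.5583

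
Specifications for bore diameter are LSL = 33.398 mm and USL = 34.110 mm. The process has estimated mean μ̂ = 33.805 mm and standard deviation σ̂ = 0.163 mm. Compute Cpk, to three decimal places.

Cpu = (USL − μ̂) / (3σ̂) = (34.110 − 33.805) / (3 × 0.163) = 0.6237; Cpl = (μ̂ − LSL) / (3σ̂) = (33.805 − 33.398) / (3 × 0.163) = 0.8323; Cpk = min(Cpu, Cpl) = 0.6237

0.624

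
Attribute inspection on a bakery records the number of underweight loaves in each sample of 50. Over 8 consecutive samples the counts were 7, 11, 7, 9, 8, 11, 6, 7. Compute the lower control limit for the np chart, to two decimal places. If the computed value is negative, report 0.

p̄ = Σdᵢ / (k·n) = 66 / (8 × 50) = 0.16500
LCL = np̄ − 3·√(np̄(1−p̄)) = 8.2500 − 3 × 2.6246 = 0.3761

0.38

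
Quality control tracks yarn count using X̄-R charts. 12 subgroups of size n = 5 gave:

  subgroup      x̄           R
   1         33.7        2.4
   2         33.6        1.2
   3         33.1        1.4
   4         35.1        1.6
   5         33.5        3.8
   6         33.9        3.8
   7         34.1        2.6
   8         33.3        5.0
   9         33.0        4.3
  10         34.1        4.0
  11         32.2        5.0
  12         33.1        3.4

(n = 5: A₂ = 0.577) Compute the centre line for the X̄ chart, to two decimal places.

33.56

X̄̄ = (33.7 + 33.6 + 33.1 + 35.1 + 33.5 + 33.9 + 34.1 + 33.3 + 33.0 + 34.1 + 32.2 + 33.1) / 12 = 402.7000 / 12 = 33.5583
CL = X̄̄ = 33.5583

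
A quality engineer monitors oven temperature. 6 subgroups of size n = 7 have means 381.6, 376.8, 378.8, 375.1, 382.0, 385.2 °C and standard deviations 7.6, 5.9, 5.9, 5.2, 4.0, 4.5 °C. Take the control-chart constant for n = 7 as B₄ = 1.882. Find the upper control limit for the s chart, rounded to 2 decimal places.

s̄ = (7.6 + 5.9 + 5.9 + 5.2 + 4.0 + 4.5) / 6 = 5.5167
UCL_s = B₄·s̄ = 1.882 × 5.5167 = 10.3824

10.38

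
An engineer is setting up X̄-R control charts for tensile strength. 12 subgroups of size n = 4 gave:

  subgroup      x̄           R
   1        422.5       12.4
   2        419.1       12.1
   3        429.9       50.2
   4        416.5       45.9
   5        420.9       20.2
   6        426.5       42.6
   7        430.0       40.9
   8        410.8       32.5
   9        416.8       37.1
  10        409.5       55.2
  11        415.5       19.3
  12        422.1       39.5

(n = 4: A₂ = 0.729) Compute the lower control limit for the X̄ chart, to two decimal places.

X̄̄ = (422.5 + 419.1 + 429.9 + 416.5 + 420.9 + 426.5 + 430.0 + 410.8 + 416.8 + 409.5 + 415.5 + 422.1) / 12 = 5040.1000 / 12 = 420.0083
R̄ = (12.4 + 12.1 + 50.2 + 45.9 + 20.2 + 42.6 + 40.9 + 32.5 + 37.1 + 55.2 + 19.3 + 39.5) / 12 = 407.9000 / 12 = 33.9917
LCL = X̄̄ − A₂·R̄ = 420.0083 − 0.729 × 33.9917 = 395.2284

395.23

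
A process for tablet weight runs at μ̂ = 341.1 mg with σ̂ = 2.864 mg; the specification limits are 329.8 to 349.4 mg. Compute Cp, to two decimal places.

1.14

Cp = (USL − LSL) / (6σ̂) = (349.4 − 329.8) / (6 × 2.864) = 19.6000 / 17.1840 = 1.1406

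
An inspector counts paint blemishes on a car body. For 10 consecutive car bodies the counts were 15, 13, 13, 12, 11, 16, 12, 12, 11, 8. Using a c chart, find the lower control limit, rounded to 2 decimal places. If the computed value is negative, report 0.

1.78

c̄ = (15 + 13 + 13 + 12 + 11 + 16 + 12 + 12 + 11 + 8) / 10 = 123 / 10 = 12.3000
LCL = c̄ − 3√c̄ = 12.3000 − 3 × 3.5071 = 1.7786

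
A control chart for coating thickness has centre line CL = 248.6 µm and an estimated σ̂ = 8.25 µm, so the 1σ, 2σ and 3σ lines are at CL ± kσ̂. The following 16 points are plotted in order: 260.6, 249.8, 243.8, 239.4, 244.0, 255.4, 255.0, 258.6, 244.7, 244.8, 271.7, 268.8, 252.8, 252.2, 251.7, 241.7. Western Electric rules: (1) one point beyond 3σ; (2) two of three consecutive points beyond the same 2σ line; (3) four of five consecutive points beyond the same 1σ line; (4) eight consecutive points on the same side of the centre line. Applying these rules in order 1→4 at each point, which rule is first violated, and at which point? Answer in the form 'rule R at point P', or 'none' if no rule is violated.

Zone of each point (C = within 1σ̂, B = 1σ̂–2σ̂, A = 2σ̂–3σ̂, * = beyond 3σ̂; sign = side of CL): 1:+B, 2:+C, 3:-C, 4:-B, 5:-C, 6:+C, 7:+C, 8:+B, 9:-C, 10:-C, 11:+A, 12:+A, 13:+C, 14:+C, 15:+C, 16:-C
Rule 2 (two of three consecutive points beyond the same 2σ limit) is satisfied at point 12.

rule 2 at point 12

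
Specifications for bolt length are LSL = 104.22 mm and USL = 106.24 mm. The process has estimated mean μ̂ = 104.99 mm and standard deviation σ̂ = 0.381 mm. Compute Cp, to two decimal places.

0.88

Cp = (USL − LSL) / (6σ̂) = (106.24 − 104.22) / (6 × 0.381) = 2.0200 / 2.2860 = 0.8836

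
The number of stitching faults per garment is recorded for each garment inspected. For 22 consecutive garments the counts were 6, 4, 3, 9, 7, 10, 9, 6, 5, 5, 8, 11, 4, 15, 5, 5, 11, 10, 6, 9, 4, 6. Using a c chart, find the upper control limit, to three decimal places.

15.221

c̄ = (6 + 4 + 3 + 9 + 7 + 10 + 9 + 6 + 5 + 5 + 8 + 11 + 4 + 15 + 5 + 5 + 11 + 10 + 6 + 9 + 4 + 6) / 22 = 158 / 22 = 7.1818
UCL = c̄ + 3√c̄ = 7.1818 + 3 × √7.1818 = 7.1818 + 3 × 2.6799 = 15.2215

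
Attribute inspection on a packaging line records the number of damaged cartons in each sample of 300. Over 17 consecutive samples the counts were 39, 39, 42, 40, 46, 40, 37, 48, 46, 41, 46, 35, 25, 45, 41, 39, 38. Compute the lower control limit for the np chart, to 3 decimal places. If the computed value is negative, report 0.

22.672

p̄ = Σdᵢ / (k·n) = 687 / (17 × 300) = 0.13471
LCL = np̄ − 3·√(np̄(1−p̄)) = 40.4118 − 3 × 5.9134 = 22.6716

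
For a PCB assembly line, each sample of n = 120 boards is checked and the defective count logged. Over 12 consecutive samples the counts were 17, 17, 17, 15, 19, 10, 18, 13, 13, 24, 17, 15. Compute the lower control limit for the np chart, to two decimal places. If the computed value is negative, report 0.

p̄ = Σdᵢ / (k·n) = 195 / (12 × 120) = 0.13542
LCL = np̄ − 3·√(np̄(1−p̄)) = 16.2500 − 3 × 3.7483 = 5.0052

5.01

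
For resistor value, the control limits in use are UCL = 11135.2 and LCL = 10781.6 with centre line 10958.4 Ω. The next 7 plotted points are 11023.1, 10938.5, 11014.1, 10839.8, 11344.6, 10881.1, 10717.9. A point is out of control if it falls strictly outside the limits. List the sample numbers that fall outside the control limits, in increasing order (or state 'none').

Compare each point to [10781.6, 11135.2]: sample 5 = 11344.6 > UCL; sample 7 = 10717.9 < LCL.

5, 7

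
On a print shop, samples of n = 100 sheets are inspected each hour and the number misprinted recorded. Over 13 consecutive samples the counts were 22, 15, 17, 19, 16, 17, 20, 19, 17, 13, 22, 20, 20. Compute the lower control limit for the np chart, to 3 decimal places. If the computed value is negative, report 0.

6.648

p̄ = Σdᵢ / (k·n) = 237 / (13 × 100) = 0.18231
LCL = np̄ − 3·√(np̄(1−p̄)) = 18.2308 − 3 × 3.8610 = 6.6478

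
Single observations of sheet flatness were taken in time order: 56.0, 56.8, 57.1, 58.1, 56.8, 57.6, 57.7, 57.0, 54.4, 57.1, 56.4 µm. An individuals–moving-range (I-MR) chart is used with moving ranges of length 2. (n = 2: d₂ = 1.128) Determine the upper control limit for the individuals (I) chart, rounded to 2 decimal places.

X̄ = (56.0 + 56.8 + 57.1 + 58.1 + 56.8 + 57.6 + 57.7 + 57.0 + 54.4 + 57.1 + 56.4) / 11 = 56.8182
Moving ranges: 0.8, 0.3, 1.0, 1.3, 0.8, 0.1, 0.7, 2.6, 2.7, 0.7; M̄R̄ = 11.0000 / 10 = 1.1000
UCL = X̄ + 3·M̄R̄/d₂ = 56.8182 + 3 × 1.1000 / 1.128 = 59.7437

59.74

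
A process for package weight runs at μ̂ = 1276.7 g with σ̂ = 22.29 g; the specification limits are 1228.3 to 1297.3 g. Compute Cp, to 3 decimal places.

0.516

Cp = (USL − LSL) / (6σ̂) = (1297.3 − 1228.3) / (6 × 22.29) = 69.0000 / 133.7400 = 0.5159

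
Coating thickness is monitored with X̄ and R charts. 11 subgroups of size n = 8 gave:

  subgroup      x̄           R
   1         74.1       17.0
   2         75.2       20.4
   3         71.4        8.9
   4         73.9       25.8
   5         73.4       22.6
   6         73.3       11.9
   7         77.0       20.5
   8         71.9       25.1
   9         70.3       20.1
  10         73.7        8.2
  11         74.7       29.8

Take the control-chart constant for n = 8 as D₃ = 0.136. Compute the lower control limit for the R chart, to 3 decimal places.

2.600

R̄ = (17.0 + 20.4 + 8.9 + 25.8 + 22.6 + 11.9 + 20.5 + 25.1 + 20.1 + 8.2 + 29.8) / 11 = 210.3000 / 11 = 19.1182
LCL_R = D₃·R̄ = 0.136 × 19.1182 = 2.6001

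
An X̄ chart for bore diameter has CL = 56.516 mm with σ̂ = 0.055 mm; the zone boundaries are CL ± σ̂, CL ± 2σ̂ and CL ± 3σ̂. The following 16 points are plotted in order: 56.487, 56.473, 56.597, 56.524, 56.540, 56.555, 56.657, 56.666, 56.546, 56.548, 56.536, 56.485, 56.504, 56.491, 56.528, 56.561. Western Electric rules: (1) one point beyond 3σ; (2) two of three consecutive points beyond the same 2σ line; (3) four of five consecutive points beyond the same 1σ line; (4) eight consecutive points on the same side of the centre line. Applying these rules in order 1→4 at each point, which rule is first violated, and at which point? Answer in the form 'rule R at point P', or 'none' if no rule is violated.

Zone of each point (C = within 1σ̂, B = 1σ̂–2σ̂, A = 2σ̂–3σ̂, * = beyond 3σ̂; sign = side of CL): 1:-C, 2:-C, 3:+B, 4:+C, 5:+C, 6:+C, 7:+A, 8:+A, 9:+C, 10:+C, 11:+C, 12:-C, 13:-C, 14:-C, 15:+C, 16:+C
Rule 2 (two of three consecutive points beyond the same 2σ limit) is satisfied at point 8.

rule 2 at point 8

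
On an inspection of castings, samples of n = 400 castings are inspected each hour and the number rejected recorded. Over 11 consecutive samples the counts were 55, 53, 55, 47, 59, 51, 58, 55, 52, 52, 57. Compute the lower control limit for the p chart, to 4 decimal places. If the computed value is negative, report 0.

p̄ = Σdᵢ / (k·n) = 594 / (11 × 400) = 0.13500
LCL = p̄ − 3·√(p̄(1−p̄)/n) = 0.13500 − 3 × 0.01709 = 0.08374

0.0837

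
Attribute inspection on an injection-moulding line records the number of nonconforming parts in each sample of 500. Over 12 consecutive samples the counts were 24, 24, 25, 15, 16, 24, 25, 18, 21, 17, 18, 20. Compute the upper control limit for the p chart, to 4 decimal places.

0.0678

p̄ = Σdᵢ / (k·n) = 247 / (12 × 500) = 0.04117
UCL = p̄ + 3·√(p̄(1−p̄)/n) = 0.04117 + 3 × √(0.04117×0.95883/500) = 0.04117 + 3 × 0.00889 = 0.06782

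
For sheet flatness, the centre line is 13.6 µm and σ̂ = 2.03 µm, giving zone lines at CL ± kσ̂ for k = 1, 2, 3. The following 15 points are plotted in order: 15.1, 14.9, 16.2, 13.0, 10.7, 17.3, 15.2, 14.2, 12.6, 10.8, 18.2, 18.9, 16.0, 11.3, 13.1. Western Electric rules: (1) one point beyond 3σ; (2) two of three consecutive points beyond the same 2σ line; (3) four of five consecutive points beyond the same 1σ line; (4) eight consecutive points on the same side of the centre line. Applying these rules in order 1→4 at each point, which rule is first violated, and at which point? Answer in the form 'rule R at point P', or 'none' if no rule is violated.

rule 2 at point 12

Zone of each point (C = within 1σ̂, B = 1σ̂–2σ̂, A = 2σ̂–3σ̂, * = beyond 3σ̂; sign = side of CL): 1:+C, 2:+C, 3:+B, 4:-C, 5:-B, 6:+B, 7:+C, 8:+C, 9:-C, 10:-B, 11:+A, 12:+A, 13:+B, 14:-B, 15:-C
Rule 2 (two of three consecutive points beyond the same 2σ limit) is satisfied at point 12.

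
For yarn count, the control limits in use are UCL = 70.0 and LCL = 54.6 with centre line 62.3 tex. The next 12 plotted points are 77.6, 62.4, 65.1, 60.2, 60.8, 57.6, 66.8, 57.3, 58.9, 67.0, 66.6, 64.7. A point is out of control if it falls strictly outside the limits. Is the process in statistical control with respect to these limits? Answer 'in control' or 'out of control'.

out of control

Compare each point to [54.6, 70.0]: sample 1 = 77.6 > UCL.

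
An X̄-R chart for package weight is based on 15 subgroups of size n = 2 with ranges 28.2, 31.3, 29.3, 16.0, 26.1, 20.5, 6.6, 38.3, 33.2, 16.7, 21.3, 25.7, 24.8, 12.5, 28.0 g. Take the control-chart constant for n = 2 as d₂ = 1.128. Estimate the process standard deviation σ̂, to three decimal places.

R̄ = (28.2 + 31.3 + 29.3 + 16.0 + 26.1 + 20.5 + 6.6 + 38.3 + 33.2 + 16.7 + 21.3 + 25.7 + 24.8 + 12.5 + 28.0) / 15 = 23.9000
σ̂ = R̄ / d₂ = 23.9000 / 1.128 = 21.1879

21.188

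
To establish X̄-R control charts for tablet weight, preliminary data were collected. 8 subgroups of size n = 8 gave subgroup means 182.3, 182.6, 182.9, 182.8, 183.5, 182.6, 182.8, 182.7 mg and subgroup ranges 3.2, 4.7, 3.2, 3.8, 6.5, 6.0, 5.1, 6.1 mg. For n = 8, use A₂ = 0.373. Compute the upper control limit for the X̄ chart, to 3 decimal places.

184.575

X̄̄ = (182.3 + 182.6 + 182.9 + 182.8 + 183.5 + 182.6 + 182.8 + 182.7) / 8 = 1462.2000 / 8 = 182.7750
R̄ = (3.2 + 4.7 + 3.2 + 3.8 + 6.5 + 6.0 + 5.1 + 6.1) / 8 = 38.6000 / 8 = 4.8250
UCL = X̄̄ + A₂·R̄ = 182.7750 + 0.373 × 4.8250 = 184.5747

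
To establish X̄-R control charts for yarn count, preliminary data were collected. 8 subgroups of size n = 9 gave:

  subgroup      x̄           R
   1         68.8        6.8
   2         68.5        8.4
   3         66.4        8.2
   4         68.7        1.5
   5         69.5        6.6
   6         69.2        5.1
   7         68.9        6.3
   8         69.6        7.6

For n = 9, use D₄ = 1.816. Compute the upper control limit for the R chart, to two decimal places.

R̄ = (6.8 + 8.4 + 8.2 + 1.5 + 6.6 + 5.1 + 6.3 + 7.6) / 8 = 50.5000 / 8 = 6.3125
UCL_R = D₄·R̄ = 1.816 × 6.3125 = 11.4635

11.46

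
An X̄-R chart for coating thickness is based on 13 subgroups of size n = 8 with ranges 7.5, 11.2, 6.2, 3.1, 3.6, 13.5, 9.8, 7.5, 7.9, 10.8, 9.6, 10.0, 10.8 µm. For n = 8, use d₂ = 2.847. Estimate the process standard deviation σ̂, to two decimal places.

3.01

R̄ = (7.5 + 11.2 + 6.2 + 3.1 + 3.6 + 13.5 + 9.8 + 7.5 + 7.9 + 10.8 + 9.6 + 10.0 + 10.8) / 13 = 8.5769
σ̂ = R̄ / d₂ = 8.5769 / 2.847 = 3.0126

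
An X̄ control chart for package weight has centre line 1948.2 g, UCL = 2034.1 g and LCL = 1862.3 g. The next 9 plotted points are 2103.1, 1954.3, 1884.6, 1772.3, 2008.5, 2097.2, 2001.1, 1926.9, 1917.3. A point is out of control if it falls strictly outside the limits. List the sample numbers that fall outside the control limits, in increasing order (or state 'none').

Compare each point to [1862.3, 2034.1]: sample 1 = 2103.1 > UCL; sample 4 = 1772.3 < LCL; sample 6 = 2097.2 > UCL.

1, 4, 6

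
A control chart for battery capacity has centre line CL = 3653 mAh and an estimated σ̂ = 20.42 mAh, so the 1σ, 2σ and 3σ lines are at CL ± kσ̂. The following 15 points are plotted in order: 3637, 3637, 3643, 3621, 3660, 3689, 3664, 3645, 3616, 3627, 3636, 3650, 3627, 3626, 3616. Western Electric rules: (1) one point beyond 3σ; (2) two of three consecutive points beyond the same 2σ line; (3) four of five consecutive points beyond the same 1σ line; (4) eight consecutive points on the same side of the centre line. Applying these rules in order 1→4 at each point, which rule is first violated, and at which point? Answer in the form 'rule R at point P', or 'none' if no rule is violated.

rule 4 at point 15

Zone of each point (C = within 1σ̂, B = 1σ̂–2σ̂, A = 2σ̂–3σ̂, * = beyond 3σ̂; sign = side of CL): 1:-C, 2:-C, 3:-C, 4:-B, 5:+C, 6:+B, 7:+C, 8:-C, 9:-B, 10:-B, 11:-C, 12:-C, 13:-B, 14:-B, 15:-B
Rule 4 (eight consecutive points on the same side of the centre line) is satisfied at point 15.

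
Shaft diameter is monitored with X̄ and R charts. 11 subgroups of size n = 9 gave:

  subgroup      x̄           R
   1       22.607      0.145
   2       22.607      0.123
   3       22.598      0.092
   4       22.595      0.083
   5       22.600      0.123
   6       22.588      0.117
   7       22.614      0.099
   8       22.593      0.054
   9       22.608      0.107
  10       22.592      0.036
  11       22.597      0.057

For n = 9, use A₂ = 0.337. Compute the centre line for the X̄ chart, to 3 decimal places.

X̄̄ = (22.607 + 22.607 + 22.598 + 22.595 + 22.600 + 22.588 + 22.614 + 22.593 + 22.608 + 22.592 + 22.597) / 11 = 248.5990 / 11 = 22.5999
CL = X̄̄ = 22.5999

22.600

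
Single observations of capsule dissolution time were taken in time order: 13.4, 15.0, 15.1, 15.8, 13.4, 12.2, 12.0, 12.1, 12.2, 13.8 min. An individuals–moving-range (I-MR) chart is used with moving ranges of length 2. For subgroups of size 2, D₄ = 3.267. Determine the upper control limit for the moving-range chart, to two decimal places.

Moving ranges: 1.6, 0.1, 0.7, 2.4, 1.2, 0.2, 0.1, 0.1, 1.6; M̄R̄ = 8.0000 / 9 = 0.8889
UCL_MR = D₄·M̄R̄ = 3.267 × 0.8889 = 2.9040

2.90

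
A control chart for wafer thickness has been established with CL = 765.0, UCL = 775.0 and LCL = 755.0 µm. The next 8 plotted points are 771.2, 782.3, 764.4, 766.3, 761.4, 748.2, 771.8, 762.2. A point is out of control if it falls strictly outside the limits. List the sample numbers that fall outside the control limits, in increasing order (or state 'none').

2, 6

Compare each point to [755.0, 775.0]: sample 2 = 782.3 > UCL; sample 6 = 748.2 < LCL.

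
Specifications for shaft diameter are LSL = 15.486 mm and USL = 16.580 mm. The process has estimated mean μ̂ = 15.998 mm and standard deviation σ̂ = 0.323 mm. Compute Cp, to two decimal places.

0.56

Cp = (USL − LSL) / (6σ̂) = (16.580 − 15.486) / (6 × 0.323) = 1.0940 / 1.9380 = 0.5645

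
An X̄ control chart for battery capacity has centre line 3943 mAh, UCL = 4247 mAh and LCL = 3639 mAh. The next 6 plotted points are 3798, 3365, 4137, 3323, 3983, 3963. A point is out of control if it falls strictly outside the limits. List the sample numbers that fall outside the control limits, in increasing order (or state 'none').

Compare each point to [3639, 4247]: sample 2 = 3365 < LCL; sample 4 = 3323 < LCL.

2, 4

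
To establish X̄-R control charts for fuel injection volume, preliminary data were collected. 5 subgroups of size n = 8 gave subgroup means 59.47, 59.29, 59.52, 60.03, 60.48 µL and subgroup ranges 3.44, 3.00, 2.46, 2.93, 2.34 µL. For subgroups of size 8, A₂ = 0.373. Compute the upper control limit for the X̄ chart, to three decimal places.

60.815

X̄̄ = (59.47 + 59.29 + 59.52 + 60.03 + 60.48) / 5 = 298.7900 / 5 = 59.7580
R̄ = (3.44 + 3.00 + 2.46 + 2.93 + 2.34) / 5 = 14.1700 / 5 = 2.8340
UCL = X̄̄ + A₂·R̄ = 59.7580 + 0.373 × 2.8340 = 60.8151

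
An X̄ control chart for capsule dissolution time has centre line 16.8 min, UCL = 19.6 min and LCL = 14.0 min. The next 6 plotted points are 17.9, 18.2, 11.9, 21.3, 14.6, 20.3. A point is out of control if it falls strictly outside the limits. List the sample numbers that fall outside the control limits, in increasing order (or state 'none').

Compare each point to [14.0, 19.6]: sample 3 = 11.9 < LCL; sample 4 = 21.3 > UCL; sample 6 = 20.3 > UCL.

3, 4, 6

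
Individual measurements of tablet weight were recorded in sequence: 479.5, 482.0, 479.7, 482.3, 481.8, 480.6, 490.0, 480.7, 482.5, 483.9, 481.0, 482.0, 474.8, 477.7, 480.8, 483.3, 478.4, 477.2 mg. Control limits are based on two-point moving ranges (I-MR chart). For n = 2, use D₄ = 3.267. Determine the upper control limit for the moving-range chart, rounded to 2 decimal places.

Moving ranges: 2.5, 2.3, 2.6, 0.5, 1.2, 9.4, 9.3, 1.8, 1.4, 2.9, 1.0, 7.2, 2.9, 3.1, 2.5, 4.9, 1.2; M̄R̄ = 56.7000 / 17 = 3.3353
UCL_MR = D₄·M̄R̄ = 3.267 × 3.3353 = 10.8964

10.90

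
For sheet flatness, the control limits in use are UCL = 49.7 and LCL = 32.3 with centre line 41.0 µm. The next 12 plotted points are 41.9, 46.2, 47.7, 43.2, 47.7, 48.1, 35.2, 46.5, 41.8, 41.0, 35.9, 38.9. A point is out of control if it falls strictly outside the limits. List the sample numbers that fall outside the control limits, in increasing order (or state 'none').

none

All 12 points lie within [32.3, 49.7].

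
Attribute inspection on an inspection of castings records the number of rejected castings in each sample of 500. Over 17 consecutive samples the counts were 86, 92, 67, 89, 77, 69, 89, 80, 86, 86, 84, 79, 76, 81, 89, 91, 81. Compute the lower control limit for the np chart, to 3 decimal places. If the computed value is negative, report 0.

57.575

p̄ = Σdᵢ / (k·n) = 1402 / (17 × 500) = 0.16494
LCL = np̄ − 3·√(np̄(1−p̄)) = 82.4706 − 3 × 8.2987 = 57.5746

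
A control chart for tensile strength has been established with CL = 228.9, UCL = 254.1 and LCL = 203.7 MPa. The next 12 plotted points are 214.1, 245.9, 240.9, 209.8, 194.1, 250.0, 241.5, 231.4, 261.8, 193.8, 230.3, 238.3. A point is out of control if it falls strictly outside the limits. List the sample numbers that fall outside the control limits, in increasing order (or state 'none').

Compare each point to [203.7, 254.1]: sample 5 = 194.1 < LCL; sample 9 = 261.8 > UCL; sample 10 = 193.8 < LCL.

5, 9, 10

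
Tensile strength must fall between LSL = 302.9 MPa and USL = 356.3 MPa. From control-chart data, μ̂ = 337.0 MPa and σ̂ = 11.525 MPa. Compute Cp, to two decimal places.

Cp = (USL − LSL) / (6σ̂) = (356.3 − 302.9) / (6 × 11.525) = 53.4000 / 69.1500 = 0.7722

0.77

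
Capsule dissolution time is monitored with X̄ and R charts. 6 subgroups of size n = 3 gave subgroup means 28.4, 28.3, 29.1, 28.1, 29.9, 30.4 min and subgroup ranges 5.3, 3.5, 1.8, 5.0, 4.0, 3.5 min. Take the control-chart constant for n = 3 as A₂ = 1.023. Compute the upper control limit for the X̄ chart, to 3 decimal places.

X̄̄ = (28.4 + 28.3 + 29.1 + 28.1 + 29.9 + 30.4) / 6 = 174.2000 / 6 = 29.0333
R̄ = (5.3 + 3.5 + 1.8 + 5.0 + 4.0 + 3.5) / 6 = 23.1000 / 6 = 3.8500
UCL = X̄̄ + A₂·R̄ = 29.0333 + 1.023 × 3.8500 = 32.9719

32.972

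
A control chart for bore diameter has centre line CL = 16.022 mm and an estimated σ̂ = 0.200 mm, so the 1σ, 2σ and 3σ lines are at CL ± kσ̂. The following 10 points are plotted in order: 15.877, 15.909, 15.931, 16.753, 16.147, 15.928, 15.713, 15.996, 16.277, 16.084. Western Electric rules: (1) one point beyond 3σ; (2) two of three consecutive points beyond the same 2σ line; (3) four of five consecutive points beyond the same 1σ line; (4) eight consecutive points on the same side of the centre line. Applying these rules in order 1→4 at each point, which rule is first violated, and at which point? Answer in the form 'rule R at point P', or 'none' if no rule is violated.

rule 1 at point 4

Zone of each point (C = within 1σ̂, B = 1σ̂–2σ̂, A = 2σ̂–3σ̂, * = beyond 3σ̂; sign = side of CL): 1:-C, 2:-C, 3:-C, 4:+*, 5:+C, 6:-C, 7:-B, 8:-C, 9:+B, 10:+C
Rule 1 (one point beyond the 3σ limits) is satisfied at point 4.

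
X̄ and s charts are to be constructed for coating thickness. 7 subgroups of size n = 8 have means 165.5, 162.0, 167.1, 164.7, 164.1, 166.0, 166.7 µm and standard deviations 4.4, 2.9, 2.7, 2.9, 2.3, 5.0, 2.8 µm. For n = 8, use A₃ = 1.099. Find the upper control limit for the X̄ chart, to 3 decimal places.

X̄̄ = (165.5 + 162.0 + 167.1 + 164.7 + 164.1 + 166.0 + 166.7) / 7 = 165.1571
s̄ = (4.4 + 2.9 + 2.7 + 2.9 + 2.3 + 5.0 + 2.8) / 7 = 3.2857
UCL = X̄̄ + A₃·s̄ = 165.1571 + 1.099 × 3.2857 = 168.7681

168.768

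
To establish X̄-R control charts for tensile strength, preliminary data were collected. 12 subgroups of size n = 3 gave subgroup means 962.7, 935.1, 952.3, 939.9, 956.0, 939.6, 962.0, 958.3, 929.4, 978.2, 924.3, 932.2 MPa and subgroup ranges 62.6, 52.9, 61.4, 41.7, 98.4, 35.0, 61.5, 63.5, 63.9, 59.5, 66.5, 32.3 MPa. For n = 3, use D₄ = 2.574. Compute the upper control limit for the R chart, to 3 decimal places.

R̄ = (62.6 + 52.9 + 61.4 + 41.7 + 98.4 + 35.0 + 61.5 + 63.5 + 63.9 + 59.5 + 66.5 + 32.3) / 12 = 699.2000 / 12 = 58.2667
UCL_R = D₄·R̄ = 2.574 × 58.2667 = 149.9784

149.978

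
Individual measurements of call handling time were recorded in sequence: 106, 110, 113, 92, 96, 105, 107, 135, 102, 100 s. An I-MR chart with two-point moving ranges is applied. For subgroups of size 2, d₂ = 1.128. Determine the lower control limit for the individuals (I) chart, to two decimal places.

X̄ = (106 + 110 + 113 + 92 + 96 + 105 + 107 + 135 + 102 + 100) / 10 = 106.6000
Moving ranges: 4, 3, 21, 4, 9, 2, 28, 33, 2; M̄R̄ = 106.0000 / 9 = 11.7778
LCL = X̄ − 3·M̄R̄/d₂ = 106.6000 − 3 × 11.7778 / 1.128 = 75.2761

75.28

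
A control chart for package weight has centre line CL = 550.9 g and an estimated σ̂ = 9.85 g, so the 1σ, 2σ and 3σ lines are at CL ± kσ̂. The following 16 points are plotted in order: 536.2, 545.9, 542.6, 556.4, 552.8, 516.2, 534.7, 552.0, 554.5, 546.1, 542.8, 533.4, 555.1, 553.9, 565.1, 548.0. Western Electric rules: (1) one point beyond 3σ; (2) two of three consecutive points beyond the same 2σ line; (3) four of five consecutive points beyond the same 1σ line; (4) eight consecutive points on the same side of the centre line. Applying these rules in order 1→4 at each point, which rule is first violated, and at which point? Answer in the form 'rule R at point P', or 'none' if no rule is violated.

rule 1 at point 6

Zone of each point (C = within 1σ̂, B = 1σ̂–2σ̂, A = 2σ̂–3σ̂, * = beyond 3σ̂; sign = side of CL): 1:-B, 2:-C, 3:-C, 4:+C, 5:+C, 6:-*, 7:-B, 8:+C, 9:+C, 10:-C, 11:-C, 12:-B, 13:+C, 14:+C, 15:+B, 16:-C
Rule 1 (one point beyond the 3σ limits) is satisfied at point 6.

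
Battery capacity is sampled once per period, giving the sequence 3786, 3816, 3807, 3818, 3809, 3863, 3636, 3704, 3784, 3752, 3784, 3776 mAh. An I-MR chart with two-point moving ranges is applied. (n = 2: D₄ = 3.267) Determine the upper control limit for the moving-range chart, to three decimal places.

166.320

Moving ranges: 30, 9, 11, 9, 54, 227, 68, 80, 32, 32, 8; M̄R̄ = 560.0000 / 11 = 50.9091
UCL_MR = D₄·M̄R̄ = 3.267 × 50.9091 = 166.3200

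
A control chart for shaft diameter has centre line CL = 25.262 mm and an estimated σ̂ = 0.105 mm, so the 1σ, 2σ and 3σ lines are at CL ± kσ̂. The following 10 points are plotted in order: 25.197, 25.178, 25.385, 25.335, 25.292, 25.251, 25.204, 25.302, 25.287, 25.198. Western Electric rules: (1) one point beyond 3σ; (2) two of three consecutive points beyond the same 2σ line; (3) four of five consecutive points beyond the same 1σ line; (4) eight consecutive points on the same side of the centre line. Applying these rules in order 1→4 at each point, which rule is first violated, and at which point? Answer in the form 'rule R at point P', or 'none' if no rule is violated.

Zone of each point (C = within 1σ̂, B = 1σ̂–2σ̂, A = 2σ̂–3σ̂, * = beyond 3σ̂; sign = side of CL): 1:-C, 2:-C, 3:+B, 4:+C, 5:+C, 6:-C, 7:-C, 8:+C, 9:+C, 10:-C
No rule fires across all 10 points.

none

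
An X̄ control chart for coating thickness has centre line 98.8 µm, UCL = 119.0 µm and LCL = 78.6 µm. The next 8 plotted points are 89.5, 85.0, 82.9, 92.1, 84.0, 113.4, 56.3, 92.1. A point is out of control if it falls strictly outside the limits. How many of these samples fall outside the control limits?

1

Compare each point to [78.6, 119.0]: sample 7 = 56.3 < LCL.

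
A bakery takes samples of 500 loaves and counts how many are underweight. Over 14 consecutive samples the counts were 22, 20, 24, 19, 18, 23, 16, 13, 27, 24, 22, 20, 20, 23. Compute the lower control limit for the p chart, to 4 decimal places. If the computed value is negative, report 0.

p̄ = Σdᵢ / (k·n) = 291 / (14 × 500) = 0.04157
LCL = p̄ − 3·√(p̄(1−p̄)/n) = 0.04157 − 3 × 0.00893 = 0.01479

0.0148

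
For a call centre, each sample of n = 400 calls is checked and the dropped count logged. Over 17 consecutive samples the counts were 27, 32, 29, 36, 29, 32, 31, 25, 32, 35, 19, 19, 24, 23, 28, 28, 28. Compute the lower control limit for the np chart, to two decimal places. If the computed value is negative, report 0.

p̄ = Σdᵢ / (k·n) = 477 / (17 × 400) = 0.07015
LCL = np̄ − 3·√(np̄(1−p̄)) = 28.0588 − 3 × 5.1079 = 12.7351

12.74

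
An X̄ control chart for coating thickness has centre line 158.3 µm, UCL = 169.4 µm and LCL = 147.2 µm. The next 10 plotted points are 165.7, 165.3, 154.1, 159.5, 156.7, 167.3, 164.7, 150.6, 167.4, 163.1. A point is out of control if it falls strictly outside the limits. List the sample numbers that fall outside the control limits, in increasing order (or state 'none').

All 10 points lie within [147.2, 169.4].

none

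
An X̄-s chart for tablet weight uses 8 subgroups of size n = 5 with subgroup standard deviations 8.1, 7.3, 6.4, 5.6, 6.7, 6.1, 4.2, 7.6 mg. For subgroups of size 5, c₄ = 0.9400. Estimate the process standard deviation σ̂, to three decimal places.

s̄ = (8.1 + 7.3 + 6.4 + 5.6 + 6.7 + 6.1 + 4.2 + 7.6) / 8 = 6.5000
σ̂ = s̄ / c₄ = 6.5000 / 0.9400 = 6.9149

6.915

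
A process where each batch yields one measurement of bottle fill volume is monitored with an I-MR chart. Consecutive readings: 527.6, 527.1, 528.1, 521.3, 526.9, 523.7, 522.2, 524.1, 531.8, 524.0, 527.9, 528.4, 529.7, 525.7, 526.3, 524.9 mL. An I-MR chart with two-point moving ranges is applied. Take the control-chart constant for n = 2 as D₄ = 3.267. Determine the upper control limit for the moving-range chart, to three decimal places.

Moving ranges: 0.5, 1.0, 6.8, 5.6, 3.2, 1.5, 1.9, 7.7, 7.8, 3.9, 0.5, 1.3, 4.0, 0.6, 1.4; M̄R̄ = 47.7000 / 15 = 3.1800
UCL_MR = D₄·M̄R̄ = 3.267 × 3.1800 = 10.3891

10.389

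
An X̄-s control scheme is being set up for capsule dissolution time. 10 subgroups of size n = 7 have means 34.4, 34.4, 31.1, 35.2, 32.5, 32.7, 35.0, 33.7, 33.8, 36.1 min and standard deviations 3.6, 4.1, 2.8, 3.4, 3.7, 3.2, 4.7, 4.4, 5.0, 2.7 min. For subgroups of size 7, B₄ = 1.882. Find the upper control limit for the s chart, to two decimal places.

s̄ = (3.6 + 4.1 + 2.8 + 3.4 + 3.7 + 3.2 + 4.7 + 4.4 + 5.0 + 2.7) / 10 = 3.7600
UCL_s = B₄·s̄ = 1.882 × 3.7600 = 7.0763

7.08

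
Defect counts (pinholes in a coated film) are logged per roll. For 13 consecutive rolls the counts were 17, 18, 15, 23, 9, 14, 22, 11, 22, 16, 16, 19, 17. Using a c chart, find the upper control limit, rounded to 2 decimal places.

c̄ = (17 + 18 + 15 + 23 + 9 + 14 + 22 + 11 + 22 + 16 + 16 + 19 + 17) / 13 = 219 / 13 = 16.8462
UCL = c̄ + 3√c̄ = 16.8462 + 3 × √16.8462 = 16.8462 + 3 × 4.1044 = 29.1594

29.16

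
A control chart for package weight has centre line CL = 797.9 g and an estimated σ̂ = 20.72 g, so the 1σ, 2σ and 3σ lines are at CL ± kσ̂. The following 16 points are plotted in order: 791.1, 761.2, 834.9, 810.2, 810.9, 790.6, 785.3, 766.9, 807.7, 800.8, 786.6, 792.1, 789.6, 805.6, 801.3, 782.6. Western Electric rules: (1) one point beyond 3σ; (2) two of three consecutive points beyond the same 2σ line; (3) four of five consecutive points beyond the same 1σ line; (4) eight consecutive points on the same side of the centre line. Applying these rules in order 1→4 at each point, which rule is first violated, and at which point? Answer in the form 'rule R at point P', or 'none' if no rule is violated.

none

Zone of each point (C = within 1σ̂, B = 1σ̂–2σ̂, A = 2σ̂–3σ̂, * = beyond 3σ̂; sign = side of CL): 1:-C, 2:-B, 3:+B, 4:+C, 5:+C, 6:-C, 7:-C, 8:-B, 9:+C, 10:+C, 11:-C, 12:-C, 13:-C, 14:+C, 15:+C, 16:-C
No rule fires across all 16 points.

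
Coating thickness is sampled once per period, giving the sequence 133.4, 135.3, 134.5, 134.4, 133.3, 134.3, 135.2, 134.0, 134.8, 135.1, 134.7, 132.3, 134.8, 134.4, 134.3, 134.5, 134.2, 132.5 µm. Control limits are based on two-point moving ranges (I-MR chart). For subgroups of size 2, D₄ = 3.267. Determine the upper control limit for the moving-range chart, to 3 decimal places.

Moving ranges: 1.9, 0.8, 0.1, 1.1, 1.0, 0.9, 1.2, 0.8, 0.3, 0.4, 2.4, 2.5, 0.4, 0.1, 0.2, 0.3, 1.7; M̄R̄ = 16.1000 / 17 = 0.9471
UCL_MR = D₄·M̄R̄ = 3.267 × 0.9471 = 3.0940

3.094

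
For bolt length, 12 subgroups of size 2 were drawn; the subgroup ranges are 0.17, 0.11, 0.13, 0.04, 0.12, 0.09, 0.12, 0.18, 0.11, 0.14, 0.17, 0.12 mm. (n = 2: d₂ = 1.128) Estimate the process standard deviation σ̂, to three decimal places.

0.111

R̄ = (0.17 + 0.11 + 0.13 + 0.04 + 0.12 + 0.09 + 0.12 + 0.18 + 0.11 + 0.14 + 0.17 + 0.12) / 12 = 0.1250
σ̂ = R̄ / d₂ = 0.1250 / 1.128 = 0.1108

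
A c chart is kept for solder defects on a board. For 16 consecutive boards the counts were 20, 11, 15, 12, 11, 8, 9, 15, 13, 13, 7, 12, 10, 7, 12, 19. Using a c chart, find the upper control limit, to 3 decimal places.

c̄ = (20 + 11 + 15 + 12 + 11 + 8 + 9 + 15 + 13 + 13 + 7 + 12 + 10 + 7 + 12 + 19) / 16 = 194 / 16 = 12.1250
UCL = c̄ + 3√c̄ = 12.1250 + 3 × √12.1250 = 12.1250 + 3 × 3.4821 = 22.5713

22.571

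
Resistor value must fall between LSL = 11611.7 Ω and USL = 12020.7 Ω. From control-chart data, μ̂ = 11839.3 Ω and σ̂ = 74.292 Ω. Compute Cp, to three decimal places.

0.918

Cp = (USL − LSL) / (6σ̂) = (12020.7 − 11611.7) / (6 × 74.292) = 409.0000 / 445.7520 = 0.9176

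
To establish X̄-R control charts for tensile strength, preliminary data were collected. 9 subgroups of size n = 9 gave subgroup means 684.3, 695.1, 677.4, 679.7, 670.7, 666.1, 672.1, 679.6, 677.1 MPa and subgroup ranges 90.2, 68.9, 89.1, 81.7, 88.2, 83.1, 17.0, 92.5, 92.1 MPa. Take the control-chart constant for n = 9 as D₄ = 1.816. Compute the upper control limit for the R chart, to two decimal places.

R̄ = (90.2 + 68.9 + 89.1 + 81.7 + 88.2 + 83.1 + 17.0 + 92.5 + 92.1) / 9 = 702.8000 / 9 = 78.0889
UCL_R = D₄·R̄ = 1.816 × 78.0889 = 141.8094

141.81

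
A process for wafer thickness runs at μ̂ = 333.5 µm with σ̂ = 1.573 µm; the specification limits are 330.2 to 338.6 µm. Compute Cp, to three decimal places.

0.890

Cp = (USL − LSL) / (6σ̂) = (338.6 − 330.2) / (6 × 1.573) = 8.4000 / 9.4380 = 0.8900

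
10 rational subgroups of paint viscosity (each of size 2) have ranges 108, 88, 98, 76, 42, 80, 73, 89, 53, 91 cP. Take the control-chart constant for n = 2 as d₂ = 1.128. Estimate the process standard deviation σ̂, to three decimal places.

R̄ = (108 + 88 + 98 + 76 + 42 + 80 + 73 + 89 + 53 + 91) / 10 = 79.8000
σ̂ = R̄ / d₂ = 79.8000 / 1.128 = 70.7447

70.745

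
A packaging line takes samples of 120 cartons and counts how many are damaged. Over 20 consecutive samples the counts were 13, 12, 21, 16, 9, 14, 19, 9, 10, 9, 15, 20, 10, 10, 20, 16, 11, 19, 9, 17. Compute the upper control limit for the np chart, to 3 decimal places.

24.484

p̄ = Σdᵢ / (k·n) = 279 / (20 × 120) = 0.11625
UCL = np̄ + 3·√(np̄(1−p̄)) = 13.9500 + 3 × √(13.9500×0.88375) = 13.9500 + 3 × 3.5112 = 24.4835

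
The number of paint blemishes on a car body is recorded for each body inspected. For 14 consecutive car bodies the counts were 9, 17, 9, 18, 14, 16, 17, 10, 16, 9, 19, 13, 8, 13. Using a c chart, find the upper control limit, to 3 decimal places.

c̄ = (9 + 17 + 9 + 18 + 14 + 16 + 17 + 10 + 16 + 9 + 19 + 13 + 8 + 13) / 14 = 188 / 14 = 13.4286
UCL = c̄ + 3√c̄ = 13.4286 + 3 × √13.4286 = 13.4286 + 3 × 3.6645 = 24.4221

24.422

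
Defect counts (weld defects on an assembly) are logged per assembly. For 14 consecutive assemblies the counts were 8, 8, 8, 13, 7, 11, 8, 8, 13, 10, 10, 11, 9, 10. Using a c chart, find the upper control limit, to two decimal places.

c̄ = (8 + 8 + 8 + 13 + 7 + 11 + 8 + 8 + 13 + 10 + 10 + 11 + 9 + 10) / 14 = 134 / 14 = 9.5714
UCL = c̄ + 3√c̄ = 9.5714 + 3 × √9.5714 = 9.5714 + 3 × 3.0938 = 18.8527

18.85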